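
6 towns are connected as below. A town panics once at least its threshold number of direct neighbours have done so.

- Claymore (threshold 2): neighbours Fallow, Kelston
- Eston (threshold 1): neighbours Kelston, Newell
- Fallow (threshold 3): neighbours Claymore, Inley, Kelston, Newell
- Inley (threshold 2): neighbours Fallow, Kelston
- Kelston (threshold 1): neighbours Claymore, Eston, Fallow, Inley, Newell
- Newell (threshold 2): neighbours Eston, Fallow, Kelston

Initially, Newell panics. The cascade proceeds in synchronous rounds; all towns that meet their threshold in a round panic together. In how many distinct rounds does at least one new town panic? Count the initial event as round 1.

Round 1 — Newell panics (initial).
Round 2 — checking thresholds:
  Eston: 1 of 2 neighbours ≥ 1, panics.
  Fallow: 1 of 4 neighbours < 3, below threshold.
  Kelston: 1 of 5 neighbours ≥ 1, panics.
Round 3 — no new panics; cascade stops.

2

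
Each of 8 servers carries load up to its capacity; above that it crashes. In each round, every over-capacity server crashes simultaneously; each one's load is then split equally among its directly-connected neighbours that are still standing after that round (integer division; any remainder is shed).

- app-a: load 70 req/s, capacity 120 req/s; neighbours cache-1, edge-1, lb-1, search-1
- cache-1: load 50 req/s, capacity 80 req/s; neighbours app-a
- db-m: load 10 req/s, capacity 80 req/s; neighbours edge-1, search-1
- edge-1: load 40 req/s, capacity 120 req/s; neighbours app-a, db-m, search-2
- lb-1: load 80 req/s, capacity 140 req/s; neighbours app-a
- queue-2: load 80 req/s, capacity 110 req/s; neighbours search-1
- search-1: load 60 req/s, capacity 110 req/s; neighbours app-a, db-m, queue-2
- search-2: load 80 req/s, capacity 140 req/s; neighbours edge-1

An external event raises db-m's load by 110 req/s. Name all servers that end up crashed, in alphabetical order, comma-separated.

Round 1 — db-m at 120 > 80. db-m crashes.
  db-m sheds 120 req/s to edge-1, search-1: 60 each.
    edge-1: 40+60 = 100 ≤ 120
    search-1: 60+60 = 120 > 110
Round 2 — search-1 crashes.
  search-1 sheds 120 req/s to app-a, queue-2: 60 each.
    app-a: 70+60 = 130 > 120
    queue-2: 80+60 = 140 > 110
Round 3 — app-a, queue-2 crash.
  app-a sheds 130 req/s to cache-1, edge-1, lb-1: 43 each (1 lost).
    cache-1: 50+43 = 93 > 80
    edge-1: 100+43 = 143 > 120
    lb-1: 80+43 = 123 ≤ 140
  queue-2 sheds 140 req/s: no online neighbours, lost.
Round 4 — cache-1, edge-1 crash.
  cache-1 sheds 93 req/s: no online neighbours, lost.
  edge-1 sheds 143 req/s to search-2: 143 each.
    search-2: 80+143 = 223 > 140
Round 5 — search-2 crashes.
  search-2 sheds 223 req/s: no online neighbours, lost.
No further crashes.

app-a, cache-1, db-m, edge-1, queue-2, search-1, search-2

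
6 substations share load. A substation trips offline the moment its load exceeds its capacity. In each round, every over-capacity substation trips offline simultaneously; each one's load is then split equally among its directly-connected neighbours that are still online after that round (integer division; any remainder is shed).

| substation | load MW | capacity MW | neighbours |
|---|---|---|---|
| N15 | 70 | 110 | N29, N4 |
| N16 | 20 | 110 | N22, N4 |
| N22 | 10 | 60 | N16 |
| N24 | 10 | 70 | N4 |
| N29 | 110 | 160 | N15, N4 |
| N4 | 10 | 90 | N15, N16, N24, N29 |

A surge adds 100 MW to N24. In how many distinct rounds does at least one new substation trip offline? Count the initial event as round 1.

2

Round 1 — N24 at 110 > 70. N24 trips offline.
  N24 sheds 110 MW to N4: 110 each.
    N4: 10+110 = 120 > 90
Round 2 — N4 trips offline.
  N4 sheds 120 MW to N15, N16, N29: 40 each.
    N15: 70+40 = 110 ≤ 110
    N16: 20+40 = 60 ≤ 110
    N29: 110+40 = 150 ≤ 160
No further trips.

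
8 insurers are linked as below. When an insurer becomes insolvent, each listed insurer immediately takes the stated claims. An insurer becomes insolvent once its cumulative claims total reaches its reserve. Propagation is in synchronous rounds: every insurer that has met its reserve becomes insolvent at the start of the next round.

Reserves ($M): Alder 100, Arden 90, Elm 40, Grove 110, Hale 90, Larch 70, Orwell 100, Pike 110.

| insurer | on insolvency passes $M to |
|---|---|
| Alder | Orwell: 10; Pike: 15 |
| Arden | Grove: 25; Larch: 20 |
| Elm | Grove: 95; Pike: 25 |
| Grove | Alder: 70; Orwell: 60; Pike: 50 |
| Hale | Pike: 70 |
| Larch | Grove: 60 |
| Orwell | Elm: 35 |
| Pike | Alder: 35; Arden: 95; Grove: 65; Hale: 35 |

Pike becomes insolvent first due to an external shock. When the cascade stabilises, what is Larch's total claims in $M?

Round 1 — Pike becomes insolvent (initial).
  Alder: +35 → 35 < 100
  Arden: +95 → 95 ≥ 90
  Grove: +65 → 65 < 110
  Hale: +35 → 35 < 90
Round 2 — Arden becomes insolvent.
  Grove: +25 → 90 < 110
  Larch: +20 → 20 < 70
No further insolvencies.

20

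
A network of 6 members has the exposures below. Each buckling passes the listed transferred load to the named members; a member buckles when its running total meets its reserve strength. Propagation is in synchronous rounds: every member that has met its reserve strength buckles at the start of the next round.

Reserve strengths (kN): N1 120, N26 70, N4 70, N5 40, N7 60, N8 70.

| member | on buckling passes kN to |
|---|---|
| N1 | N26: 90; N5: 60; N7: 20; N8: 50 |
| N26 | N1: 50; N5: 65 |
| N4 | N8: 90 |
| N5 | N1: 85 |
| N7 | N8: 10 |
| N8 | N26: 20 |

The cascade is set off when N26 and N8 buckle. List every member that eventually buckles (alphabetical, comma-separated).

Round 1 — N26, N8 buckle (initial).
  N1: +50 → 50 < 120
  N5: +65 → 65 ≥ 40
Round 2 — N5 buckles.
  N1: +85 → 135 ≥ 120
Round 3 — N1 buckles.
  N7: +20 → 20 < 60
No further bucklings.

N1, N26, N5, N8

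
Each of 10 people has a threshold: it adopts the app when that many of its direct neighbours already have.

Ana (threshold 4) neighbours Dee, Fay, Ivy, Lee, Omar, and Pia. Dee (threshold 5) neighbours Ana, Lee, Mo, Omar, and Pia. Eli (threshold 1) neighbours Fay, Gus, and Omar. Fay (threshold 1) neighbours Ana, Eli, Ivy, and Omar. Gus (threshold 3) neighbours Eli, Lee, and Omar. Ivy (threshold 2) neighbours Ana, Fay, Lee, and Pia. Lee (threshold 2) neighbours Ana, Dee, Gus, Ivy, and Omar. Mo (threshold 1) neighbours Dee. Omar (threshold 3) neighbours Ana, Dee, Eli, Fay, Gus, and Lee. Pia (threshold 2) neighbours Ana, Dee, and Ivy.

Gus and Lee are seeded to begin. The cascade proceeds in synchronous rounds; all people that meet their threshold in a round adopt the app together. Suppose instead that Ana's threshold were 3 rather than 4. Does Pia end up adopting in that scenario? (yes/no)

With Ana's threshold at 3:
Round 1 — Gus, Lee adopt the app (initial).
Round 2 — checking thresholds:
  Ana: 1 of 6 neighbours < 3, not yet.
  Dee: 1 of 5 neighbours < 5, not yet.
  Eli: 1 of 3 neighbours ≥ 1, adopts the app.
  Ivy: 1 of 4 neighbours < 2, not yet.
  Omar: 2 of 6 neighbours < 3, not yet.
Round 3 — checking thresholds:
  Ana: 1 of 6 neighbours < 3, not yet.
  Dee: 1 of 5 neighbours < 5, not yet.
  Fay: 1 of 4 neighbours ≥ 1, adopts the app.
  Ivy: 1 of 4 neighbours < 2, not yet.
  Omar: 3 of 6 neighbours ≥ 3, adopts the app.
Round 4 — checking thresholds:
  Ana: 3 of 6 neighbours ≥ 3, adopts the app.
  Dee: 2 of 5 neighbours < 5, not yet.
  Ivy: 2 of 4 neighbours ≥ 2, adopts the app.
Round 5 — checking thresholds:
  Dee: 3 of 5 neighbours < 5, not yet.
  Pia: 2 of 3 neighbours ≥ 2, adopts the app.
Round 6 — no new adoptions; cascade stops.

yes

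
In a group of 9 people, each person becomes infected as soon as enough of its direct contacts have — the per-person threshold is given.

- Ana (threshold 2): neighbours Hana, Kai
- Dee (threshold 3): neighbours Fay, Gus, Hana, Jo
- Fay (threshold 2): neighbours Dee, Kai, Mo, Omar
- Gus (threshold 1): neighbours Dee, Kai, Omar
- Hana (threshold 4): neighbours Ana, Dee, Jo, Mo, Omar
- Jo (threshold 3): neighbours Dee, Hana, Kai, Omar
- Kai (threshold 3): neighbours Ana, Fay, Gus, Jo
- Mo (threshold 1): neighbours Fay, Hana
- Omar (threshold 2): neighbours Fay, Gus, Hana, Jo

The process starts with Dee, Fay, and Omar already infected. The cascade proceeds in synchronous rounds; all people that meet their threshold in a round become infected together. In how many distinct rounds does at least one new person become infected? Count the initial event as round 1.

2

Round 1 — Dee, Fay, Omar become infected (initial).
Round 2 — checking thresholds:
  Gus: 2 of 3 neighbours ≥ 1, becomes infected.
  Hana: 2 of 5 neighbours < 4, below threshold.
  Jo: 2 of 4 neighbours < 3, below threshold.
  Kai: 1 of 4 neighbours < 3, below threshold.
  Mo: 1 of 2 neighbours ≥ 1, becomes infected.
Round 3 — no new infections; cascade stops.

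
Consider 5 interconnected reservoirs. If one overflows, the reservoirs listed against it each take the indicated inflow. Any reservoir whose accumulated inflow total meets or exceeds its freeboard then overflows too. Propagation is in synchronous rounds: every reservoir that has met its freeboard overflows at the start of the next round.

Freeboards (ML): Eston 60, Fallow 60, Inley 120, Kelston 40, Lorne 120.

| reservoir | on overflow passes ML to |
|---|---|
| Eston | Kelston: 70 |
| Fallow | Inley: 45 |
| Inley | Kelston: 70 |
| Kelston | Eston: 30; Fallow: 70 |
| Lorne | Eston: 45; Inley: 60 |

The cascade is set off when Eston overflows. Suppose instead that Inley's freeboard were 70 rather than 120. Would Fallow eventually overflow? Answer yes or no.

yes

With Inley's freeboard at 70:
Round 1 — Eston overflows (initial).
  Kelston: +70 → 70 ≥ 40
Round 2 — Kelston overflows.
  Fallow: +70 → 70 ≥ 60
Round 3 — Fallow overflows.
  Inley: +45 → 45 < 70
No further overflows.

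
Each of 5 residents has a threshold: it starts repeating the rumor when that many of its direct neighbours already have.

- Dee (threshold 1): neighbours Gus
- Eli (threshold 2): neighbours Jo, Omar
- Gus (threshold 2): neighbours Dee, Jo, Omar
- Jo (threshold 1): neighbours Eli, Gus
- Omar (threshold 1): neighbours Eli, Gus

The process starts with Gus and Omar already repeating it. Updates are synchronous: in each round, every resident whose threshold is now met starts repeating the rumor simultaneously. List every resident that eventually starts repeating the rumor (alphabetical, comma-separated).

Round 1 — Gus, Omar start repeating the rumor (initial).
Round 2 — checking thresholds:
  Dee: 1 of 1 neighbours ≥ 1, starts repeating the rumor.
  Eli: 1 of 2 neighbours < 2, below threshold.
  Jo: 1 of 2 neighbours ≥ 1, starts repeating the rumor.
Round 3 — checking thresholds:
  Eli: 2 of 2 neighbours ≥ 2, starts repeating the rumor.
Round 4 — no new spreads; cascade stops.

Dee, Eli, Gus, Jo, Omar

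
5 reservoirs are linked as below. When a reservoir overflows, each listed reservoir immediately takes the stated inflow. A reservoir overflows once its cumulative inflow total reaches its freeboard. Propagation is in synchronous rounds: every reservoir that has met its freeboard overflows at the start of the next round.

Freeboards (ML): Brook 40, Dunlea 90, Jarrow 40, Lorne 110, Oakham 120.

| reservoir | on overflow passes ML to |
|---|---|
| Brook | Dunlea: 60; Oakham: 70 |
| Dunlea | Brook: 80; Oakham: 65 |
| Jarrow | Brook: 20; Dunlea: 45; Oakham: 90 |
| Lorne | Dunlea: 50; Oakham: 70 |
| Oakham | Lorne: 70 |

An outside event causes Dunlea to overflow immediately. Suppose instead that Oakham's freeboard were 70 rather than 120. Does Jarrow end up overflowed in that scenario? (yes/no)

With Oakham's freeboard at 70:
Round 1 — Dunlea overflows (initial).
  Brook: +80 → 80 ≥ 40
  Oakham: +65 → 65 < 70
Round 2 — Brook overflows.
  Oakham: +70 → 135 ≥ 70
Round 3 — Oakham overflows.
  Lorne: +70 → 70 < 110
No further overflows.

no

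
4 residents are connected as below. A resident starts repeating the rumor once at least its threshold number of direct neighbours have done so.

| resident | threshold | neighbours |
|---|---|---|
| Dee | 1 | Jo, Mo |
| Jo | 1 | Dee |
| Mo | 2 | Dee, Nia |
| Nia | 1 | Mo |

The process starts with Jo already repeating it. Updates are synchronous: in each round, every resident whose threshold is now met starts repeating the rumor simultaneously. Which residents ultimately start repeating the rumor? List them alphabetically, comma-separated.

Round 1 — Jo starts repeating the rumor (initial).
Round 2 — checking thresholds:
  Dee: 1 of 2 neighbours ≥ 1, starts repeating the rumor.
Round 3 — no new spreads; cascade stops.

Dee, Jo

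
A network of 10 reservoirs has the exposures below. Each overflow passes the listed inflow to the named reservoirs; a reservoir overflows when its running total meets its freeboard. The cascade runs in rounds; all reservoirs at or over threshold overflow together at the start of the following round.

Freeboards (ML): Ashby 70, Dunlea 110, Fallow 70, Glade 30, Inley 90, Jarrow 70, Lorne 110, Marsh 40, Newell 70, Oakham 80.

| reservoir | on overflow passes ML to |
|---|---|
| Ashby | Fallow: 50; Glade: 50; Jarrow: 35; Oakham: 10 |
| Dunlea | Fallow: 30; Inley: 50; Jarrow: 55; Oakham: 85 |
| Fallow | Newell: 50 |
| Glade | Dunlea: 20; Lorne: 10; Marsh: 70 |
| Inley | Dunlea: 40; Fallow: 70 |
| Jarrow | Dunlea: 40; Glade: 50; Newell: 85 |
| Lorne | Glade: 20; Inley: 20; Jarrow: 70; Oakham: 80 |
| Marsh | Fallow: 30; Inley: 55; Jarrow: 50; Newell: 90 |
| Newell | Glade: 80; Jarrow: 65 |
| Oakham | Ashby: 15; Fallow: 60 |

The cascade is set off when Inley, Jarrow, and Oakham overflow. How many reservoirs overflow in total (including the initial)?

Round 1 — Inley, Jarrow, Oakham overflow (initial).
  Ashby: +15 → 15 < 70
  Dunlea: +40+40 → 80 < 110
  Fallow: +70+60 → 130 ≥ 70
  Glade: +50 → 50 ≥ 30
  Newell: +85 → 85 ≥ 70
Round 2 — Fallow, Glade, Newell overflow.
  Dunlea: +20 → 100 < 110
  Lorne: +10 → 10 < 110
  Marsh: +70 → 70 ≥ 40
Round 3 — Marsh overflows.
No further overflows.

7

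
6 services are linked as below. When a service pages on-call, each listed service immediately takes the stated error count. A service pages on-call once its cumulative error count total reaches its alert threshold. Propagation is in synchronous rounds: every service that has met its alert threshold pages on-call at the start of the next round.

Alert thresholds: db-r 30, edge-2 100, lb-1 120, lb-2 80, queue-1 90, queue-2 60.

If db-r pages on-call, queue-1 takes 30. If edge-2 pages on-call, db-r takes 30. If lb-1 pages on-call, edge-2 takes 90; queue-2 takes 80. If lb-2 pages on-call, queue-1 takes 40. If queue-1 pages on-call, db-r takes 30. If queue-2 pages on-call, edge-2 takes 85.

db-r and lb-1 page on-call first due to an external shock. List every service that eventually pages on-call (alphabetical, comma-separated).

Round 1 — db-r, lb-1 page on-call (initial).
  edge-2: +90 → 90 < 100
  queue-1: +30 → 30 < 90
  queue-2: +80 → 80 ≥ 60
Round 2 — queue-2 pages on-call.
  edge-2: +85 → 175 ≥ 100
Round 3 — edge-2 pages on-call.
No further pages.

db-r, edge-2, lb-1, queue-2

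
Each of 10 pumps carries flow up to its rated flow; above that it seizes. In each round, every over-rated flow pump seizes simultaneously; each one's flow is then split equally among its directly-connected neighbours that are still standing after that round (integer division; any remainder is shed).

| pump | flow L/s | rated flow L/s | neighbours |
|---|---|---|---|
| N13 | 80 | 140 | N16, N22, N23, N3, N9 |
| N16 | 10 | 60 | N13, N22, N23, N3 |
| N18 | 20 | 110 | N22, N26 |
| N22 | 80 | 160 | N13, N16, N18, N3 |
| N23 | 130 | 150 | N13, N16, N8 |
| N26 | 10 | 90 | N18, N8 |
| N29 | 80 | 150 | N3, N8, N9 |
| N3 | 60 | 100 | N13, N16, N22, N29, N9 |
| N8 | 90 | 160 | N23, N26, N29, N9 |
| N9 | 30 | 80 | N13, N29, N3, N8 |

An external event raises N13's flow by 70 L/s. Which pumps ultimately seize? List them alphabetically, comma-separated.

Round 1 — N13 at 150 > 140. N13 seizes.
  N13 sheds 150 L/s to N16, N22, N23, N3, N9: 30 each.
    N16: 10+30 = 40 ≤ 60
    N22: 80+30 = 110 ≤ 160
    N23: 130+30 = 160 > 150
    N3: 60+30 = 90 ≤ 100
    N9: 30+30 = 60 ≤ 80
Round 2 — N23 seizes.
  N23 sheds 160 L/s to N16, N8: 80 each.
    N16: 40+80 = 120 > 60
    N8: 90+80 = 170 > 160
Round 3 — N16, N8 seize.
  N16 sheds 120 L/s to N22, N3: 60 each.
    N22: 110+60 = 170 > 160
    N3: 90+60 = 150 > 100
  N8 sheds 170 L/s to N26, N29, N9: 56 each (2 lost).
    N26: 10+56 = 66 ≤ 90
    N29: 80+56 = 136 ≤ 150
    N9: 60+56 = 116 > 80
Round 4 — N22, N3, N9 seize.
  N22 sheds 170 L/s to N18: 170 each.
    N18: 20+170 = 190 > 110
  N3 sheds 150 L/s to N29: 150 each.
    N29: 136+150 = 286 > 150
  N9 sheds 116 L/s to N29: 116 each.
    N29: 286+116 = 402 > 150
Round 5 — N18, N29 seize.
  N18 sheds 190 L/s to N26: 190 each.
    N26: 66+190 = 256 > 90
  N29 sheds 402 L/s: no online neighbours, lost.
Round 6 — N26 seizes.
  N26 sheds 256 L/s: no online neighbours, lost.
No further seizures.

N13, N16, N18, N22, N23, N26, N29, N3, N8, N9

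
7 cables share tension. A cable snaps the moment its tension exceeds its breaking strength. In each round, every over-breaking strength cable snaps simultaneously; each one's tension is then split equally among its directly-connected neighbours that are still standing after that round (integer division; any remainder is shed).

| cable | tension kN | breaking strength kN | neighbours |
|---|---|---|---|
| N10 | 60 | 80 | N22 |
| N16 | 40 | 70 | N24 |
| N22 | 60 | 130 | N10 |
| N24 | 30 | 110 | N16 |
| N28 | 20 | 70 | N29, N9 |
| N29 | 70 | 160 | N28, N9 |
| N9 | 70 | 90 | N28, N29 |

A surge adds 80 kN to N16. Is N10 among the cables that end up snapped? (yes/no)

Round 1 — N16 at 120 > 70. N16 snaps.
  N16 sheds 120 kN to N24: 120 each.
    N24: 30+120 = 150 > 110
Round 2 — N24 snaps.
  N24 sheds 150 kN: no online neighbours, lost.
No further breaks.

no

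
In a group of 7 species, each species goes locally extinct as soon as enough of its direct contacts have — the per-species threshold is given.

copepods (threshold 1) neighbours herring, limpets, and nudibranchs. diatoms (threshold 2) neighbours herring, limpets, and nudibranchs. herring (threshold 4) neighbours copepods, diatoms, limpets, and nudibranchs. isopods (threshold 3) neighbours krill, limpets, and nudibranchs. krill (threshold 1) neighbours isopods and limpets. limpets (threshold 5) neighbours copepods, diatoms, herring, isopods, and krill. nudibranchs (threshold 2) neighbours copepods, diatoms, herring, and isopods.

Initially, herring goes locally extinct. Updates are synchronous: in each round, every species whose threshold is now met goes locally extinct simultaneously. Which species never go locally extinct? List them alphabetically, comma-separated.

Round 1 — herring goes locally extinct (initial).
Round 2 — checking thresholds:
  copepods: 1 of 3 neighbours ≥ 1, goes locally extinct.
  diatoms: 1 of 3 neighbours < 2, below threshold.
  limpets: 1 of 5 neighbours < 5, below threshold.
  nudibranchs: 1 of 4 neighbours < 2, below threshold.
Round 3 — checking thresholds:
  diatoms: 1 of 3 neighbours < 2, below threshold.
  limpets: 2 of 5 neighbours < 5, below threshold.
  nudibranchs: 2 of 4 neighbours ≥ 2, goes locally extinct.
Round 4 — checking thresholds:
  diatoms: 2 of 3 neighbours ≥ 2, goes locally extinct.
  isopods: 1 of 3 neighbours < 3, below threshold.
  limpets: 2 of 5 neighbours < 5, below threshold.
Round 5 — no new extinctions; cascade stops.

isopods, krill, limpets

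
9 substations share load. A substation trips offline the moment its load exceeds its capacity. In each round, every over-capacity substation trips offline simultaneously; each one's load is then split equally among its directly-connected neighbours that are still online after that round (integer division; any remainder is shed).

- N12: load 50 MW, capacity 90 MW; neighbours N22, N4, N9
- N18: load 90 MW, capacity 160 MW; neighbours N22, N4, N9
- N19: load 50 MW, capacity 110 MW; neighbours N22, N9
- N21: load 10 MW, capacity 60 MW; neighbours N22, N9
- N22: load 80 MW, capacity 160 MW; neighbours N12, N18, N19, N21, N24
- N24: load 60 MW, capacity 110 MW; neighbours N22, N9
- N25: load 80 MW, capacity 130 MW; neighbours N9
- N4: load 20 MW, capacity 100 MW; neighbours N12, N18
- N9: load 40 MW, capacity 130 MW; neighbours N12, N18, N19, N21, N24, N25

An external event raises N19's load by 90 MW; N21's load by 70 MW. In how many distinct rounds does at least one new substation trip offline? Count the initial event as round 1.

Round 1 — N19 at 140 > 110; N21 at 80 > 60. N19, N21 trip offline.
  N19 sheds 140 MW to N22, N9: 70 each.
    N22: 80+70 = 150 ≤ 160
    N9: 40+70 = 110 ≤ 130
  N21 sheds 80 MW to N22, N9: 40 each.
    N22: 150+40 = 190 > 160
    N9: 110+40 = 150 > 130
Round 2 — N22, N9 trip offline.
  N22 sheds 190 MW to N12, N18, N24: 63 each (1 lost).
    N12: 50+63 = 113 > 90
    N18: 90+63 = 153 ≤ 160
    N24: 60+63 = 123 > 110
  N9 sheds 150 MW to N12, N18, N24, N25: 37 each (2 lost).
    N12: 113+37 = 150 > 90
    N18: 153+37 = 190 > 160
    N24: 123+37 = 160 > 110
    N25: 80+37 = 117 ≤ 130
Round 3 — N12, N18, N24 trip offline.
  N12 sheds 150 MW to N4: 150 each.
    N4: 20+150 = 170 > 100
  N18 sheds 190 MW to N4: 190 each.
    N4: 170+190 = 360 > 100
  N24 sheds 160 MW: no online neighbours, lost.
Round 4 — N4 trips offline.
  N4 sheds 360 MW: no online neighbours, lost.
No further trips.

4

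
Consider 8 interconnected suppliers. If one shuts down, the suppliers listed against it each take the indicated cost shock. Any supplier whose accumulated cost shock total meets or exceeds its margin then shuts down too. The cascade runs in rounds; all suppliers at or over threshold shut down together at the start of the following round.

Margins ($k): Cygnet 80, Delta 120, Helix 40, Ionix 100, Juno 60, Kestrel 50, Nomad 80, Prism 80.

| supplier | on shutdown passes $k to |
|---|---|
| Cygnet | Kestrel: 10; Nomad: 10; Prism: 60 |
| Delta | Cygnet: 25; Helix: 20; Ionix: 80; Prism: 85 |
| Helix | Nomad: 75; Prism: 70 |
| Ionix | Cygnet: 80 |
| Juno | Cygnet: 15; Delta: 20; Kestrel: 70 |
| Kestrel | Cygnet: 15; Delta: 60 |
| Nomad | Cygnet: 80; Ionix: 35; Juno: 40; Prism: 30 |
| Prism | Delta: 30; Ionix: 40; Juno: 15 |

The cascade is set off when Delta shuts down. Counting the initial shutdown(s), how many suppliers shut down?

Round 1 — Delta shuts down (initial).
  Cygnet: +25 → 25 < 80
  Helix: +20 → 20 < 40
  Ionix: +80 → 80 < 100
  Prism: +85 → 85 ≥ 80
Round 2 — Prism shuts down.
  Ionix: +40 → 120 ≥ 100
  Juno: +15 → 15 < 60
Round 3 — Ionix shuts down.
  Cygnet: +80 → 105 ≥ 80
Round 4 — Cygnet shuts down.
  Kestrel: +10 → 10 < 50
  Nomad: +10 → 10 < 80
No further shutdowns.

4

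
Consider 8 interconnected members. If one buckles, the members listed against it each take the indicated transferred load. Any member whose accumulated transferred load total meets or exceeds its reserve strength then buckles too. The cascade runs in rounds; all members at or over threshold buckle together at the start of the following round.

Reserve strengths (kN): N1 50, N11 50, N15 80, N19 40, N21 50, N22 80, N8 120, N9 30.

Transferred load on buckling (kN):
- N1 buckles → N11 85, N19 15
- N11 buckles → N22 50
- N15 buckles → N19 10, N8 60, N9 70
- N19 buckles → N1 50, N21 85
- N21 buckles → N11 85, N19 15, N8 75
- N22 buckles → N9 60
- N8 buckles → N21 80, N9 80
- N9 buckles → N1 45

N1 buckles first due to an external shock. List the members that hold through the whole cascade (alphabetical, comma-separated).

Round 1 — N1 buckles (initial).
  N11: +85 → 85 ≥ 50
  N19: +15 → 15 < 40
Round 2 — N11 buckles.
  N22: +50 → 50 < 80
No further bucklings.

N15, N19, N21, N22, N8, N9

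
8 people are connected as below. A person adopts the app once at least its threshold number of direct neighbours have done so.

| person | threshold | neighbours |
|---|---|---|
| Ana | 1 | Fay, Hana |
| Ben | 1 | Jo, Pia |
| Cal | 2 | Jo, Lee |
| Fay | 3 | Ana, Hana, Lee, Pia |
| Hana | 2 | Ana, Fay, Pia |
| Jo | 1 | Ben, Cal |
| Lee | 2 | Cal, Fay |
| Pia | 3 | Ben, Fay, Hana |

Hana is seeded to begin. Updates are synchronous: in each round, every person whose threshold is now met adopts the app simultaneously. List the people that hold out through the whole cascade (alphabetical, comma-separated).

Round 1 — Hana adopts the app (initial).
Round 2 — checking thresholds:
  Ana: 1 of 2 neighbours ≥ 1, adopts the app.
  Fay: 1 of 4 neighbours < 3, not yet.
  Pia: 1 of 3 neighbours < 3, not yet.
Round 3 — no new adoptions; cascade stops.

Ben, Cal, Fay, Jo, Lee, Pia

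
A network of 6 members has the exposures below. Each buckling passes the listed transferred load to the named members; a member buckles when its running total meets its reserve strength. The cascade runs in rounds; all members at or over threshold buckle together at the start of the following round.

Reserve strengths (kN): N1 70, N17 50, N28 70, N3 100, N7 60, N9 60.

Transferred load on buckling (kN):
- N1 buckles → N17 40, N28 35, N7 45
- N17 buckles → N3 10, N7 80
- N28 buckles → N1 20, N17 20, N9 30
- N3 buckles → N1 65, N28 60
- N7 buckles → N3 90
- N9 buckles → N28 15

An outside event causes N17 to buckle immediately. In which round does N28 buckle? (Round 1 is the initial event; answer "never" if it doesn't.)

Round 1 — N17 buckles (initial).
  N3: +10 → 10 < 100
  N7: +80 → 80 ≥ 60
Round 2 — N7 buckles.
  N3: +90 → 100 ≥ 100
Round 3 — N3 buckles.
  N1: +65 → 65 < 70
  N28: +60 → 60 < 70
No further bucklings.

never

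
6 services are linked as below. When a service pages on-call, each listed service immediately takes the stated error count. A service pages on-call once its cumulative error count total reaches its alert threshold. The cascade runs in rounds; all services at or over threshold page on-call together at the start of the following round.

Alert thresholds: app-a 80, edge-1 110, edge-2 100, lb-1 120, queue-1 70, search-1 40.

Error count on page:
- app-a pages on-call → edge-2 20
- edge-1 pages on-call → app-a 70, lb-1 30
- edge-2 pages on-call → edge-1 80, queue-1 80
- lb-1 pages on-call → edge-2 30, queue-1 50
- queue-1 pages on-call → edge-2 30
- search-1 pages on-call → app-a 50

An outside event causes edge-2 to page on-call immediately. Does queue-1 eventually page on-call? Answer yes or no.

yes

Round 1 — edge-2 pages on-call (initial).
  edge-1: +80 → 80 < 110
  queue-1: +80 → 80 ≥ 70
Round 2 — queue-1 pages on-call.
No further pages.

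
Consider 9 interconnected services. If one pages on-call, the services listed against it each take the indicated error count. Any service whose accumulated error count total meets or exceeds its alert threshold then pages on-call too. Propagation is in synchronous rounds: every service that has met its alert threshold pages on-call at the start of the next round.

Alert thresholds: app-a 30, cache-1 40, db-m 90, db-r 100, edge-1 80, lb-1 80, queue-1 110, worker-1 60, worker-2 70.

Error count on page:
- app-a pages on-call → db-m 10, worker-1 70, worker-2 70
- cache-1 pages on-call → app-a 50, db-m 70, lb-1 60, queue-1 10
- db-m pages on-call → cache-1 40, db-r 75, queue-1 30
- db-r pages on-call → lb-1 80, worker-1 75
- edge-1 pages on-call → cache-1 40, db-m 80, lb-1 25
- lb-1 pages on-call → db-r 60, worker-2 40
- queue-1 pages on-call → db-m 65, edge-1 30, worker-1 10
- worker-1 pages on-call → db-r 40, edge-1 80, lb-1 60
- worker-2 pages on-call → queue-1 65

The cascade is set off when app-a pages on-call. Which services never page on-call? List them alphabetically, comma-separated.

Round 1 — app-a pages on-call (initial).
  db-m: +10 → 10 < 90
  worker-1: +70 → 70 ≥ 60
  worker-2: +70 → 70 ≥ 70
Round 2 — worker-1, worker-2 page on-call.
  db-r: +40 → 40 < 100
  edge-1: +80 → 80 ≥ 80
  lb-1: +60 → 60 < 80
  queue-1: +65 → 65 < 110
Round 3 — edge-1 pages on-call.
  cache-1: +40 → 40 ≥ 40
  db-m: +80 → 90 ≥ 90
  lb-1: +25 → 85 ≥ 80
Round 4 — cache-1, db-m, lb-1 page on-call.
  db-r: +75+60 → 175 ≥ 100
  queue-1: +10+30 → 105 < 110
Round 5 — db-r pages on-call.
No further pages.

queue-1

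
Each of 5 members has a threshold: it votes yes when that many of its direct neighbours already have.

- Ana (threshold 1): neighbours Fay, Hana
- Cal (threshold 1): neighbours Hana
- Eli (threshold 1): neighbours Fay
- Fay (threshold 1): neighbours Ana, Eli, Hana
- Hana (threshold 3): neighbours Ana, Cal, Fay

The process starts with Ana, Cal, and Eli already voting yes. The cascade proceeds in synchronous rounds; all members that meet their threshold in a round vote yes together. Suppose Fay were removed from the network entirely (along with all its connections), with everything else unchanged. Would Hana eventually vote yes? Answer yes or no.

no

With Fay removed:
Round 1 — Ana, Cal, Eli vote yes (initial).
Round 2 — no new yes votes; cascade stops.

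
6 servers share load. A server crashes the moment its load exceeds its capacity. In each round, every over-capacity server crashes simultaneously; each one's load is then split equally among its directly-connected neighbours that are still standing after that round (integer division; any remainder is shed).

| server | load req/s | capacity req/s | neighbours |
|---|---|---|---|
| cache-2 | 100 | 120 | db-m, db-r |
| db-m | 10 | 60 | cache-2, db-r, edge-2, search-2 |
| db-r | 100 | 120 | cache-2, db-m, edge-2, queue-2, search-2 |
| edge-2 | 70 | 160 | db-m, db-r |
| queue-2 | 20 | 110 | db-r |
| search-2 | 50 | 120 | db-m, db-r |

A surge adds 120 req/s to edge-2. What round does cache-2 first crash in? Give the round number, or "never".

Round 1 — edge-2 at 190 > 160. edge-2 crashes.
  edge-2 sheds 190 req/s to db-m, db-r: 95 each.
    db-m: 10+95 = 105 > 60
    db-r: 100+95 = 195 > 120
Round 2 — db-m, db-r crash.
  db-m sheds 105 req/s to cache-2, search-2: 52 each (1 lost).
    cache-2: 100+52 = 152 > 120
    search-2: 50+52 = 102 ≤ 120
  db-r sheds 195 req/s to cache-2, queue-2, search-2: 65 each.
    cache-2: 152+65 = 217 > 120
    queue-2: 20+65 = 85 ≤ 110
    search-2: 102+65 = 167 > 120
Round 3 — cache-2, search-2 crash.
  cache-2 sheds 217 req/s: no online neighbours, lost.
  search-2 sheds 167 req/s: no online neighbours, lost.
No further crashes.

3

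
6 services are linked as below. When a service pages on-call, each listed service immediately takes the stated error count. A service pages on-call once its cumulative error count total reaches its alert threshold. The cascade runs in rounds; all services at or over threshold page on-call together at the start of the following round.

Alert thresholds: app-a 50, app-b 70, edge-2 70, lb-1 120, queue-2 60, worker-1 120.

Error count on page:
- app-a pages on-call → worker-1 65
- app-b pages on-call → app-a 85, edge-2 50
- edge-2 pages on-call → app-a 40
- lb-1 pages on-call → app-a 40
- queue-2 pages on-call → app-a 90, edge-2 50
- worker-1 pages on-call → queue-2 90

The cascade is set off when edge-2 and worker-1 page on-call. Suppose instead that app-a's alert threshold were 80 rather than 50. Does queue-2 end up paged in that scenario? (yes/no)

With app-a's alert threshold at 80:
Round 1 — edge-2, worker-1 page on-call (initial).
  app-a: +40 → 40 < 80
  queue-2: +90 → 90 ≥ 60
Round 2 — queue-2 pages on-call.
  app-a: +90 → 130 ≥ 80
Round 3 — app-a pages on-call.
No further pages.

yes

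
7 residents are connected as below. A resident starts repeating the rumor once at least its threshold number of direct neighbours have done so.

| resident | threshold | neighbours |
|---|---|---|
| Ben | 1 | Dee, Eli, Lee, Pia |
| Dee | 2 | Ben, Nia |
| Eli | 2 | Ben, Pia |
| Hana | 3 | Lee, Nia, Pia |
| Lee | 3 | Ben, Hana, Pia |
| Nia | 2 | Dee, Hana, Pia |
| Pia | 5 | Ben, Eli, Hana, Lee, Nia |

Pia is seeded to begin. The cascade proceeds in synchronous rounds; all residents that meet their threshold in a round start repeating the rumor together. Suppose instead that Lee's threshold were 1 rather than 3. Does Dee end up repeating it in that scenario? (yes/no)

no

With Lee's threshold at 1:
Round 1 — Pia starts repeating the rumor (initial).
Round 2 — checking thresholds:
  Ben: 1 of 4 neighbours ≥ 1, starts repeating the rumor.
  Eli: 1 of 2 neighbours < 2, not yet.
  Hana: 1 of 3 neighbours < 3, not yet.
  Lee: 1 of 3 neighbours ≥ 1, starts repeating the rumor.
  Nia: 1 of 3 neighbours < 2, not yet.
Round 3 — checking thresholds:
  Dee: 1 of 2 neighbours < 2, not yet.
  Eli: 2 of 2 neighbours ≥ 2, starts repeating the rumor.
  Hana: 2 of 3 neighbours < 3, not yet.
  Nia: 1 of 3 neighbours < 2, not yet.
Round 4 — no new spreads; cascade stops.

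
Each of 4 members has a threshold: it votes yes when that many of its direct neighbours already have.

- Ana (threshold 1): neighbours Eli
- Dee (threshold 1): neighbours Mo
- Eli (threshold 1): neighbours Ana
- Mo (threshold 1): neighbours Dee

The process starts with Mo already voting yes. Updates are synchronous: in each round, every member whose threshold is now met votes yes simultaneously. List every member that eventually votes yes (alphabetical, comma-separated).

Dee, Mo

Round 1 — Mo votes yes (initial).
Round 2 — checking thresholds:
  Dee: 1 of 1 neighbours ≥ 1, votes yes.
Round 3 — no new yes votes; cascade stops.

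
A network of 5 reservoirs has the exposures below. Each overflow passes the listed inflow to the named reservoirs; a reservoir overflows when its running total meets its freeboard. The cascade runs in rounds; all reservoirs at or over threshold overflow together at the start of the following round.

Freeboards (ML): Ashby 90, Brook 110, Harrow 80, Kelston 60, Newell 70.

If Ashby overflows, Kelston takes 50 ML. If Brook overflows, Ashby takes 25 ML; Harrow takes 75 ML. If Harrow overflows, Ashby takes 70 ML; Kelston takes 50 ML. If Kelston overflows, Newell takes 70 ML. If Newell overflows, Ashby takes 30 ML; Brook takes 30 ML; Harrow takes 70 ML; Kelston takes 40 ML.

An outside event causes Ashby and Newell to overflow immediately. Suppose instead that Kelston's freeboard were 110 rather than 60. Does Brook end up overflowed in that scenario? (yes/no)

With Kelston's freeboard at 110:
Round 1 — Ashby, Newell overflow (initial).
  Brook: +30 → 30 < 110
  Harrow: +70 → 70 < 80
  Kelston: +50+40 → 90 < 110
No further overflows.

no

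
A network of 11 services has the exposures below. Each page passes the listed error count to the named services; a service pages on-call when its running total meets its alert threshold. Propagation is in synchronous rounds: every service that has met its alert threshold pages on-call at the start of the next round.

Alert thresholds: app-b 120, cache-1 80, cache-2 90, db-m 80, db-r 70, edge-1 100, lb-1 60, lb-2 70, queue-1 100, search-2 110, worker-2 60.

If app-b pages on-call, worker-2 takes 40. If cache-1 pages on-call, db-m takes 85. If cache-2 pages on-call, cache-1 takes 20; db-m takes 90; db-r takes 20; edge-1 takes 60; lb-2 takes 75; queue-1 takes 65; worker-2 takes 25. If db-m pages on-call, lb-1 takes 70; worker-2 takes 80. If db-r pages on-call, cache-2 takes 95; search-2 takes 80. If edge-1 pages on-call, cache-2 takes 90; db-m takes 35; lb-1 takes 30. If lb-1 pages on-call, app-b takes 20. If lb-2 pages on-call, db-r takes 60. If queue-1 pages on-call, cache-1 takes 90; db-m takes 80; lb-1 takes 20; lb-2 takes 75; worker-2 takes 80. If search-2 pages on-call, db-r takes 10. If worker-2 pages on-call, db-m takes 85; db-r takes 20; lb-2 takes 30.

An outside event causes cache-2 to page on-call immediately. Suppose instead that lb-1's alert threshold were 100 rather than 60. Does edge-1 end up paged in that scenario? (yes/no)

With lb-1's alert threshold at 100:
Round 1 — cache-2 pages on-call (initial).
  cache-1: +20 → 20 < 80
  db-m: +90 → 90 ≥ 80
  db-r: +20 → 20 < 70
  edge-1: +60 → 60 < 100
  lb-2: +75 → 75 ≥ 70
  queue-1: +65 → 65 < 100
  worker-2: +25 → 25 < 60
Round 2 — db-m, lb-2 page on-call.
  db-r: +60 → 80 ≥ 70
  lb-1: +70 → 70 < 100
  worker-2: +80 → 105 ≥ 60
Round 3 — db-r, worker-2 page on-call.
  search-2: +80 → 80 < 110
No further pages.

no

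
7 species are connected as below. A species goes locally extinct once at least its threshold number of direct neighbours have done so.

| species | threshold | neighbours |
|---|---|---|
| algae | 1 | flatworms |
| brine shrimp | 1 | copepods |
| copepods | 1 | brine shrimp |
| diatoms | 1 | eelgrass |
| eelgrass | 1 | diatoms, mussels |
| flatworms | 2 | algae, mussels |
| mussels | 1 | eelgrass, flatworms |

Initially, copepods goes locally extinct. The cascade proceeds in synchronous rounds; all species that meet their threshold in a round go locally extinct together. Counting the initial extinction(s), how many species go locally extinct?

2

Round 1 — copepods goes locally extinct (initial).
Round 2 — checking thresholds:
  brine shrimp: 1 of 1 neighbours ≥ 1, goes locally extinct.
Round 3 — no new extinctions; cascade stops.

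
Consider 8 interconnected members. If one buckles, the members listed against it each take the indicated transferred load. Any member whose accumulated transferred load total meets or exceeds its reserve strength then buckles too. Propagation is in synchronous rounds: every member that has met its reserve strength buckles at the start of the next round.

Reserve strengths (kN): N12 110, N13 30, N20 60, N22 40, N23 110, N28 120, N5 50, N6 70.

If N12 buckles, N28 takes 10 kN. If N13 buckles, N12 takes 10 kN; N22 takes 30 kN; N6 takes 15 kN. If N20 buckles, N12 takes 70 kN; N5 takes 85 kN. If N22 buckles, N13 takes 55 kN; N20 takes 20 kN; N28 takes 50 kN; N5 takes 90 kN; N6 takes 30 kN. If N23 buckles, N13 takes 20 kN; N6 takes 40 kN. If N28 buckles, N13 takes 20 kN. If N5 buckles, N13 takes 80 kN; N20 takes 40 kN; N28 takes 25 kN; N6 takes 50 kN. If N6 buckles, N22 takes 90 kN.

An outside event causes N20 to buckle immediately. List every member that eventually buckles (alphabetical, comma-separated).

Round 1 — N20 buckles (initial).
  N12: +70 → 70 < 110
  N5: +85 → 85 ≥ 50
Round 2 — N5 buckles.
  N13: +80 → 80 ≥ 30
  N28: +25 → 25 < 120
  N6: +50 → 50 < 70
Round 3 — N13 buckles.
  N12: +10 → 80 < 110
  N22: +30 → 30 < 40
  N6: +15 → 65 < 70
No further bucklings.

N13, N20, N5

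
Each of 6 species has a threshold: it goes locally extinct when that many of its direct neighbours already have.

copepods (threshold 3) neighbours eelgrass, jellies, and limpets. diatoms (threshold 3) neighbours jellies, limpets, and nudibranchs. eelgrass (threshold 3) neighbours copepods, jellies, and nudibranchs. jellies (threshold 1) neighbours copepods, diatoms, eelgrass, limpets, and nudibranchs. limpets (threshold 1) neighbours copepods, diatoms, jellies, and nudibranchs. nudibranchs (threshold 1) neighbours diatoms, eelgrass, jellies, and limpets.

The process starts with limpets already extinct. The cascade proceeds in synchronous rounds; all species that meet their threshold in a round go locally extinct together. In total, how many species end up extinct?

Round 1 — limpets goes locally extinct (initial).
Round 2 — checking thresholds:
  copepods: 1 of 3 neighbours < 3, holds.
  diatoms: 1 of 3 neighbours < 3, holds.
  jellies: 1 of 5 neighbours ≥ 1, goes locally extinct.
  nudibranchs: 1 of 4 neighbours ≥ 1, goes locally extinct.
Round 3 — checking thresholds:
  copepods: 2 of 3 neighbours < 3, holds.
  diatoms: 3 of 3 neighbours ≥ 3, goes locally extinct.
  eelgrass: 2 of 3 neighbours < 3, holds.
Round 4 — no new extinctions; cascade stops.

4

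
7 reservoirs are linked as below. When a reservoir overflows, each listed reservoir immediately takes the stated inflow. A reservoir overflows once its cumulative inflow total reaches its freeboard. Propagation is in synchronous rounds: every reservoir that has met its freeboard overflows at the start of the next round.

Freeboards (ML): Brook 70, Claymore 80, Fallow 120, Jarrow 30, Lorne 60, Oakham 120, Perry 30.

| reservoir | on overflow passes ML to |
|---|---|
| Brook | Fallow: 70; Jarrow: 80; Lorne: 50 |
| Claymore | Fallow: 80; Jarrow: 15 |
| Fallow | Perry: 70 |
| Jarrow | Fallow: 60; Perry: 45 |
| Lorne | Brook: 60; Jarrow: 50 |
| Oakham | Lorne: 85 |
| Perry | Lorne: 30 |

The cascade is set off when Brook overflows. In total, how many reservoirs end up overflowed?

Round 1 — Brook overflows (initial).
  Fallow: +70 → 70 < 120
  Jarrow: +80 → 80 ≥ 30
  Lorne: +50 → 50 < 60
Round 2 — Jarrow overflows.
  Fallow: +60 → 130 ≥ 120
  Perry: +45 → 45 ≥ 30
Round 3 — Fallow, Perry overflow.
  Lorne: +30 → 80 ≥ 60
Round 4 — Lorne overflows.
No further overflows.

5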